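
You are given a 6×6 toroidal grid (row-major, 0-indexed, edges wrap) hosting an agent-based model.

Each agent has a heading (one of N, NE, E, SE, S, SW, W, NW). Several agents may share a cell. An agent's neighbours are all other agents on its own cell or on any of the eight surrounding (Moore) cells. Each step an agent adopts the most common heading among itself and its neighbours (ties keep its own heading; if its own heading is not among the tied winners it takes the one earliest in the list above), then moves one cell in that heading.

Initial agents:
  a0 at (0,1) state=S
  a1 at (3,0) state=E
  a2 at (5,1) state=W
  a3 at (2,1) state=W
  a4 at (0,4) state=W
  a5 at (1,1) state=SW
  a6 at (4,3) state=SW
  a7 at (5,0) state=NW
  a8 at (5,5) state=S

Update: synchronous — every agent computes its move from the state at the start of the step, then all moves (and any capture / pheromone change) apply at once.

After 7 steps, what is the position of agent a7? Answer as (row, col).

t=1: a0@(1,1):S a1@(3,1):E a2@(5,0):W a3@(2,0):W a4@(0,3):W a5@(2,0):SW a6@(5,2):SW a7@(0,0):S a8@(0,5):S
t=2: a0@(2,1):S a1@(3,2):E a2@(0,0):S a3@(2,5):W a4@(0,2):W a5@(3,5):SW a6@(0,1):SW a7@(1,0):S a8@(1,5):S
t=3: a0@(3,1):S a1@(3,3):E a2@(1,0):S a3@(3,5):S a4@(0,1):W a5@(4,4):SW a6@(1,1):S a7@(2,0):S a8@(2,5):S
t=4: a0@(4,1):S a1@(3,4):E a2@(2,0):S a3@(4,5):S a4@(1,1):S a5@(5,3):SW a6@(2,1):S a7@(3,0):S a8@(3,5):S
t=5: a0@(5,1):S a1@(4,4):S a2@(3,0):S a3@(5,5):S a4@(2,1):S a5@(0,2):SW a6@(3,1):S a7@(4,0):S a8@(4,5):S
t=6: a0@(0,1):S a1@(5,4):S a2@(4,0):S a3@(0,5):S a4@(3,1):S a5@(1,1):SW a6@(4,1):S a7@(5,0):S a8@(5,5):S
t=7: a0@(1,1):S a1@(0,4):S a2@(5,0):S a3@(1,5):S a4@(4,1):S a5@(2,0):SW a6@(5,1):S a7@(0,0):S a8@(0,5):S

(0, 0)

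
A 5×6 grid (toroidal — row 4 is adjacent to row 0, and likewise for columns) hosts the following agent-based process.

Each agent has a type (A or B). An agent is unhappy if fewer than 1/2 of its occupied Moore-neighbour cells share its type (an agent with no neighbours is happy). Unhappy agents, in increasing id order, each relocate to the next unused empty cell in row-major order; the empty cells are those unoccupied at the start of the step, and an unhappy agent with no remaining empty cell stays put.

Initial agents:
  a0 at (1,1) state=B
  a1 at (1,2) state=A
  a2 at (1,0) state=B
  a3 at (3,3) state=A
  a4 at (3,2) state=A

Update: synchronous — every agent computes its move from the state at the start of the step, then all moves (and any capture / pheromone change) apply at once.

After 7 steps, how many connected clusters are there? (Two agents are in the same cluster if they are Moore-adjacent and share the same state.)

t=1: a0@(1,1):B a1@(0,0):A a2@(1,0):B a3@(3,3):A a4@(3,2):A
t=2: a0@(1,1):B a1@(0,1):A a2@(1,0):B a3@(3,3):A a4@(3,2):A
t=3: a0@(1,1):B a1@(0,0):A a2@(1,0):B a3@(3,3):A a4@(3,2):A
t=4: a0@(1,1):B a1@(0,1):A a2@(1,0):B a3@(3,3):A a4@(3,2):A
t=5: a0@(1,1):B a1@(0,0):A a2@(1,0):B a3@(3,3):A a4@(3,2):A
t=6: a0@(1,1):B a1@(0,1):A a2@(1,0):B a3@(3,3):A a4@(3,2):A
t=7: a0@(1,1):B a1@(0,0):A a2@(1,0):B a3@(3,3):A a4@(3,2):A

3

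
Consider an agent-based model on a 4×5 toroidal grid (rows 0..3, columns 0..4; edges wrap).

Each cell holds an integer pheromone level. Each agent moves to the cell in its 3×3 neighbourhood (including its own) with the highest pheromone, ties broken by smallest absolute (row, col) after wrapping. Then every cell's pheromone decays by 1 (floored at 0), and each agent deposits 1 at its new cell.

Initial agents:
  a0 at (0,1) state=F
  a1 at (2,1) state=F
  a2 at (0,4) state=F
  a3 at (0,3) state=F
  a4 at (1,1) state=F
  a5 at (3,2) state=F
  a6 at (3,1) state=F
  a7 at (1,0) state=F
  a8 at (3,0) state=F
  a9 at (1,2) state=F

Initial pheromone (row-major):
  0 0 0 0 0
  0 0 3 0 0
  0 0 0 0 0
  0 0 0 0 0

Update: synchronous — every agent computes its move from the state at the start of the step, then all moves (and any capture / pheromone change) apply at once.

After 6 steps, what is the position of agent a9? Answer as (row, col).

t=1: a0@(1,2) a1@(1,2) a2@(0,0) a3@(1,2) a4@(1,2) a5@(0,1) a6@(0,0) a7@(0,0) a8@(0,0) a9@(1,2) | pheromone: 4 1 0 0 0 / 0 0 7 0 0 / 0 0 0 0 0 / 0 0 0 0 0
t=2: a0@(1,2) a1@(1,2) a2@(0,0) a3@(1,2) a4@(1,2) a5@(1,2) a6@(0,0) a7@(0,0) a8@(0,0) a9@(1,2) | pheromone: 7 0 0 0 0 / 0 0 12 0 0 / 0 0 0 0 0 / 0 0 0 0 0
t=3: a0@(1,2) a1@(1,2) a2@(0,0) a3@(1,2) a4@(1,2) a5@(1,2) a6@(0,0) a7@(0,0) a8@(0,0) a9@(1,2) | pheromone: 10 0 0 0 0 / 0 0 17 0 0 / 0 0 0 0 0 / 0 0 0 0 0
t=4: a0@(1,2) a1@(1,2) a2@(0,0) a3@(1,2) a4@(1,2) a5@(1,2) a6@(0,0) a7@(0,0) a8@(0,0) a9@(1,2) | pheromone: 13 0 0 0 0 / 0 0 22 0 0 / 0 0 0 0 0 / 0 0 0 0 0
t=5: a0@(1,2) a1@(1,2) a2@(0,0) a3@(1,2) a4@(1,2) a5@(1,2) a6@(0,0) a7@(0,0) a8@(0,0) a9@(1,2) | pheromone: 16 0 0 0 0 / 0 0 27 0 0 / 0 0 0 0 0 / 0 0 0 0 0
t=6: a0@(1,2) a1@(1,2) a2@(0,0) a3@(1,2) a4@(1,2) a5@(1,2) a6@(0,0) a7@(0,0) a8@(0,0) a9@(1,2) | pheromone: 19 0 0 0 0 / 0 0 32 0 0 / 0 0 0 0 0 / 0 0 0 0 0

(1, 2)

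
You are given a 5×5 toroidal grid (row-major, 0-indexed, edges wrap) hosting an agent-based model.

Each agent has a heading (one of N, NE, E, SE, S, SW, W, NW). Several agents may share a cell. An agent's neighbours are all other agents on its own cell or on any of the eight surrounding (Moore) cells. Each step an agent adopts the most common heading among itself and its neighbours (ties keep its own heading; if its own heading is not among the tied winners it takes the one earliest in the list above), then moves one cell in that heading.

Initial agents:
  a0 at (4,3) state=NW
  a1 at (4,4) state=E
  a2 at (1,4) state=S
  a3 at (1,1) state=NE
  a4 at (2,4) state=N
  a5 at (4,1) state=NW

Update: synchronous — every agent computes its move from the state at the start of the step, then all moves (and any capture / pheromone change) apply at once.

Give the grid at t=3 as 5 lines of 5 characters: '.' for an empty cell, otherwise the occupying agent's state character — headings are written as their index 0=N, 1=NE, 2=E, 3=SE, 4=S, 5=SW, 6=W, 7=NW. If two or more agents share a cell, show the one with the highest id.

t=1: a0@(3,2):NW a1@(4,0):E a2@(2,4):S a3@(0,2):NE a4@(1,4):N a5@(3,0):NW
t=2: a0@(2,1):NW a1@(4,1):E a2@(3,4):S a3@(4,3):NE a4@(0,4):N a5@(2,4):NW
t=3: a0@(1,0):NW a1@(4,2):E a2@(4,4):S a3@(3,4):NE a4@(4,4):N a5@(1,3):NW

.....
7..7.
.....
....1
..2.0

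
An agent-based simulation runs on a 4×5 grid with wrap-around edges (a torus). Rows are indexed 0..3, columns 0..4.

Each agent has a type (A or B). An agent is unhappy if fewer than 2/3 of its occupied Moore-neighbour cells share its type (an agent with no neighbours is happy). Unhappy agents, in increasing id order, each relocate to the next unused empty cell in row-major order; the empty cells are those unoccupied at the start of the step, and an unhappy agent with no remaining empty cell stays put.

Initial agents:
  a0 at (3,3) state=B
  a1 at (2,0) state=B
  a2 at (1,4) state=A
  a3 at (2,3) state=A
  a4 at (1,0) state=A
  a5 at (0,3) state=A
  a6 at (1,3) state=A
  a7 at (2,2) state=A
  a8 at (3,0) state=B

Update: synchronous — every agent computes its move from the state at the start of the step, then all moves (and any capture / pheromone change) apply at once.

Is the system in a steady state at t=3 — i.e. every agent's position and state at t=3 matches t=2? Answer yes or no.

yes

t=1: a0@(0,0):B a1@(0,1):B a2@(1,4):A a3@(2,3):A a4@(0,2):A a5@(0,3):A a6@(1,3):A a7@(2,2):A a8@(3,0):B
t=2: (unchanged — steady state)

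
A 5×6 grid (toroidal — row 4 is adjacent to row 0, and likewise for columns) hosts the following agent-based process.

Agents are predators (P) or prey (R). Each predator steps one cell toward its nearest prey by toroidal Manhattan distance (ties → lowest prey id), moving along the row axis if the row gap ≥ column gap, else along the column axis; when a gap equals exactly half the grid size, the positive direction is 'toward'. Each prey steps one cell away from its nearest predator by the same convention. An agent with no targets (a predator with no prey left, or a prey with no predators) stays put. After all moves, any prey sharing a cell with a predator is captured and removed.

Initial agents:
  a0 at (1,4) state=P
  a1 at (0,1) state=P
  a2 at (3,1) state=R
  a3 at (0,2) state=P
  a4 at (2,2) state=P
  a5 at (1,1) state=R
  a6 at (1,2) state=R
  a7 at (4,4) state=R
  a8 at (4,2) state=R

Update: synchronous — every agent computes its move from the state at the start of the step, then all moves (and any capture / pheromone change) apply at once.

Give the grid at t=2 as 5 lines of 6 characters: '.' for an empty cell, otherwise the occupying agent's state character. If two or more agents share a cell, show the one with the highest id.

t=1: a0@(1,3):P a1@(1,1):P a2@(2,1):R a3@(1,2):P a4@(1,2):P a5@(2,1):R a6@(2,2):R a7@(3,4):R a8@(3,2):R
t=2: a0@(2,3):P a1@(2,1):P a2@(3,1):R a3@(2,2):P a4@(2,2):P a5@(3,1):R a6@(3,2):R a7@(4,4):R a8@(4,2):R

......
......
.PPP..
.RR...
..R.R.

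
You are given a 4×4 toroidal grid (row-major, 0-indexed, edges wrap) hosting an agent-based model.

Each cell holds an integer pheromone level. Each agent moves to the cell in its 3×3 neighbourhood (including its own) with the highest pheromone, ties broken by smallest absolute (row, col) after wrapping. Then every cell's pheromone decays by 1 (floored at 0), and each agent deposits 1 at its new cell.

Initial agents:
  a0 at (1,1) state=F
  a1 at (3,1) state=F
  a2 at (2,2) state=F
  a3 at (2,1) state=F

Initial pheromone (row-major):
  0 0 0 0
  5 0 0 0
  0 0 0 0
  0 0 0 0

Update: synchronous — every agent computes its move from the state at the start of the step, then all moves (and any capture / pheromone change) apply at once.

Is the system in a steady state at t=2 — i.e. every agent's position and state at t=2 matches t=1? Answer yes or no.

no

t=1: a0@(1,0) a1@(0,0) a2@(1,1) a3@(1,0) | pheromone: 1 0 0 0 / 6 1 0 0 / 0 0 0 0 / 0 0 0 0
t=2: a0@(1,0) a1@(1,0) a2@(1,0) a3@(1,0) | pheromone: 0 0 0 0 / 9 0 0 0 / 0 0 0 0 / 0 0 0 0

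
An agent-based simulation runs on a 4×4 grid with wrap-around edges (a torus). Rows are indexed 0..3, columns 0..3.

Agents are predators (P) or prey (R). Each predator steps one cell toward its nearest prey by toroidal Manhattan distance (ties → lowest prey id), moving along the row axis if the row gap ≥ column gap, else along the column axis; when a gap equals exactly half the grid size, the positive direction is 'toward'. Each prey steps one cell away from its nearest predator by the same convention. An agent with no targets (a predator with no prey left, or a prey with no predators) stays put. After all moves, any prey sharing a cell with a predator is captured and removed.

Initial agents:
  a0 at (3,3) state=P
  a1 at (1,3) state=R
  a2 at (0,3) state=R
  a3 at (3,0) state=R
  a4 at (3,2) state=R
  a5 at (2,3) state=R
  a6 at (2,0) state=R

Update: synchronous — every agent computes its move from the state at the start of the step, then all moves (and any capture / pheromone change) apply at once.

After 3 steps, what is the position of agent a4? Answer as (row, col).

(2, 0)

t=1: a0@(0,3):P a2@(1,3):R a3@(3,1):R a4@(3,1):R a5@(1,3):R a6@(1,0):R
t=2: a0@(1,3):P a2@(2,3):R a3@(3,0):R a4@(3,0):R a5@(2,3):R a6@(2,0):R
t=3: a0@(2,3):P a2@(3,3):R a3@(2,0):R a4@(2,0):R a5@(3,3):R a6@(3,0):R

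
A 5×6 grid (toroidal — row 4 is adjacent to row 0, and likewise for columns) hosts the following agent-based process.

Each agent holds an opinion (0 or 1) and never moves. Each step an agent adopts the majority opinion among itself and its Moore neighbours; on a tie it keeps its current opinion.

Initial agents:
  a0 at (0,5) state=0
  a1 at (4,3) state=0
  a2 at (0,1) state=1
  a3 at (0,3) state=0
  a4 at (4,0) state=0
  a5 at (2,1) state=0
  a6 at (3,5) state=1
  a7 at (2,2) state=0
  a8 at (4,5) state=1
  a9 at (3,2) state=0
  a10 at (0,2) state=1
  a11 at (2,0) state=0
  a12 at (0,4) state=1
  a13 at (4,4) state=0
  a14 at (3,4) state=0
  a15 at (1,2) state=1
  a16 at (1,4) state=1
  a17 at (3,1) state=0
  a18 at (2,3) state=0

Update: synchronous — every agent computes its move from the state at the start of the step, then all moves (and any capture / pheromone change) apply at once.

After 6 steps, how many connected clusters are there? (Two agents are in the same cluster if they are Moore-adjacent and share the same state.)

t=1: a0@(0,5):0 a1@(4,3):0 a2@(0,1):1 a3@(0,3):1 a4@(4,0):0 a5@(2,1):0 a6@(3,5):0 a7@(2,2):0 a8@(4,5):0 a9@(3,2):0 a10@(0,2):1 a11@(2,0):0 a12@(0,4):0 a13@(4,4):0 a14@(3,4):0 a15@(1,2):0 a16@(1,4):0 a17@(3,1):0 a18@(2,3):0
t=2: a0@(0,5):0 a1@(4,3):0 a2@(0,1):1 a3@(0,3):0 a4@(4,0):0 a5@(2,1):0 a6@(3,5):0 a7@(2,2):0 a8@(4,5):0 a9@(3,2):0 a10@(0,2):1 a11@(2,0):0 a12@(0,4):0 a13@(4,4):0 a14@(3,4):0 a15@(1,2):0 a16@(1,4):0 a17@(3,1):0 a18@(2,3):0
t=3: a0@(0,5):0 a1@(4,3):0 a2@(0,1):1 a3@(0,3):0 a4@(4,0):0 a5@(2,1):0 a6@(3,5):0 a7@(2,2):0 a8@(4,5):0 a9@(3,2):0 a10@(0,2):0 a11@(2,0):0 a12@(0,4):0 a13@(4,4):0 a14@(3,4):0 a15@(1,2):0 a16@(1,4):0 a17@(3,1):0 a18@(2,3):0
t=4: a0@(0,5):0 a1@(4,3):0 a2@(0,1):0 a3@(0,3):0 a4@(4,0):0 a5@(2,1):0 a6@(3,5):0 a7@(2,2):0 a8@(4,5):0 a9@(3,2):0 a10@(0,2):0 a11@(2,0):0 a12@(0,4):0 a13@(4,4):0 a14@(3,4):0 a15@(1,2):0 a16@(1,4):0 a17@(3,1):0 a18@(2,3):0
t=5: (unchanged — steady state)

1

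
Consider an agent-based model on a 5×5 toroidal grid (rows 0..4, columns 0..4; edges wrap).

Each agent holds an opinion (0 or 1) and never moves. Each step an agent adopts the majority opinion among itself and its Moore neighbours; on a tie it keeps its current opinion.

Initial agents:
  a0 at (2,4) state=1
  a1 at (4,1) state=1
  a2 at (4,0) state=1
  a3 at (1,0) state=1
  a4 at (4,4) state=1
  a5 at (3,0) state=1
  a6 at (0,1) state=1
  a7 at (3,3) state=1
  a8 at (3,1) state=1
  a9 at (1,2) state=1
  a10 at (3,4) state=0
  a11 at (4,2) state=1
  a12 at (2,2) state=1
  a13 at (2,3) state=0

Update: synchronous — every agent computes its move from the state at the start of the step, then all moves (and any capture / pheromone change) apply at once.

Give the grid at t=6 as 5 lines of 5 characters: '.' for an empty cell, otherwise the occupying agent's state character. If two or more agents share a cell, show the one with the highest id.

.1...
1.1..
..111
11.11
111.1

t=1: a0@(2,4):1 a1@(4,1):1 a2@(4,0):1 a3@(1,0):1 a4@(4,4):1 a5@(3,0):1 a6@(0,1):1 a7@(3,3):1 a8@(3,1):1 a9@(1,2):1 a10@(3,4):1 a11@(4,2):1 a12@(2,2):1 a13@(2,3):1
t=2: (unchanged — steady state)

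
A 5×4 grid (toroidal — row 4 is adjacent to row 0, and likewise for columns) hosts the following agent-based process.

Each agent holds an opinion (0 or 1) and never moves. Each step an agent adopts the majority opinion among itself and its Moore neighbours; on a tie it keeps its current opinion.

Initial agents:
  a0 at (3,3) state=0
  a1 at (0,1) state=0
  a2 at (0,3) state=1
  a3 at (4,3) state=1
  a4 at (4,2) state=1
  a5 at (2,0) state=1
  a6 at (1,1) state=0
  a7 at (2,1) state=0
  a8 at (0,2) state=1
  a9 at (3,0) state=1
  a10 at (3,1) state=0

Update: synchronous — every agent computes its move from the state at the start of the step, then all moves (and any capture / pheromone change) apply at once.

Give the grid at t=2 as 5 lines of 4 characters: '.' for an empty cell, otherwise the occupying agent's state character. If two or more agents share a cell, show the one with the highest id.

t=1: a0@(3,3):1 a1@(0,1):0 a2@(0,3):1 a3@(4,3):1 a4@(4,2):1 a5@(2,0):0 a6@(1,1):0 a7@(2,1):0 a8@(0,2):1 a9@(3,0):1 a10@(3,1):1
t=2: (unchanged — steady state)

.011
.0..
00..
11.1
..11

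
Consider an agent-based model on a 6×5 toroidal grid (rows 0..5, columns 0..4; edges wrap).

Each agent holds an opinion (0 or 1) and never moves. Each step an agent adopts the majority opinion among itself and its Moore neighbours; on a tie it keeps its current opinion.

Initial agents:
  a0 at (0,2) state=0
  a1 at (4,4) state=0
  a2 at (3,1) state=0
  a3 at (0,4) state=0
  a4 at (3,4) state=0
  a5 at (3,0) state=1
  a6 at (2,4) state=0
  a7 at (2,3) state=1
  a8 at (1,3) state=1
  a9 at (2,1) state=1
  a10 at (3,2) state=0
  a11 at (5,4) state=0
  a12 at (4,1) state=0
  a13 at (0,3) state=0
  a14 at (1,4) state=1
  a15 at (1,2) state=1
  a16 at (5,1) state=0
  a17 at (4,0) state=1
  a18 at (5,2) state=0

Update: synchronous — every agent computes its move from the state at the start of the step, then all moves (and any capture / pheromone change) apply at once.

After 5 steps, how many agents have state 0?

14

t=1: a0@(0,2):0 a1@(4,4):0 a2@(3,1):0 a3@(0,4):0 a4@(3,4):0 a5@(3,0):0 a6@(2,4):1 a7@(2,3):1 a8@(1,3):1 a9@(2,1):1 a10@(3,2):0 a11@(5,4):0 a12@(4,1):0 a13@(0,3):0 a14@(1,4):1 a15@(1,2):1 a16@(5,1):0 a17@(4,0):0 a18@(5,2):0
t=2: a0@(0,2):0 a1@(4,4):0 a2@(3,1):0 a3@(0,4):0 a4@(3,4):0 a5@(3,0):0 a6@(2,4):1 a7@(2,3):1 a8@(1,3):1 a9@(2,1):0 a10@(3,2):0 a11@(5,4):0 a12@(4,1):0 a13@(0,3):0 a14@(1,4):1 a15@(1,2):1 a16@(5,1):0 a17@(4,0):0 a18@(5,2):0
t=3: (unchanged — steady state)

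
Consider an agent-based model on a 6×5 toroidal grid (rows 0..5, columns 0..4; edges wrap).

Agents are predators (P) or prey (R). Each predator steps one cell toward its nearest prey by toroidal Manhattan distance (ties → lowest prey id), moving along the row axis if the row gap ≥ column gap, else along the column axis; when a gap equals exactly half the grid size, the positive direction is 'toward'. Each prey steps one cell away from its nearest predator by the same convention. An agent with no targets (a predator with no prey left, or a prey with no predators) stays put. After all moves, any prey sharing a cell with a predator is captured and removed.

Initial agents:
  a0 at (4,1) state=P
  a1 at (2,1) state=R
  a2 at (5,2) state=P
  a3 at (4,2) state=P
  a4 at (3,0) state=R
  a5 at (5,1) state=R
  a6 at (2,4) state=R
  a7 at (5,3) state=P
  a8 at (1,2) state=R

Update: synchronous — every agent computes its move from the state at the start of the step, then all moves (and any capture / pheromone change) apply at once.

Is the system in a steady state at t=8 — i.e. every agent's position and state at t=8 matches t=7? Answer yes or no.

t=1: a0@(5,1):P a1@(1,1):R a2@(5,1):P a3@(5,2):P a4@(2,0):R a5@(0,1):R a6@(1,4):R a7@(5,2):P a8@(2,2):R
t=2: a0@(0,1):P a1@(2,1):R a2@(0,1):P a3@(0,2):P a4@(1,0):R a5@(1,1):R a6@(2,4):R a7@(0,2):P a8@(1,2):R
t=3: a0@(1,1):P a1@(3,1):R a2@(1,1):P a3@(1,2):P a4@(2,0):R a5@(2,1):R a6@(3,4):R a7@(1,2):P a8@(2,2):R
t=4: a0@(2,1):P a1@(4,1):R a2@(2,1):P a3@(2,2):P a4@(3,0):R a5@(3,1):R a6@(4,4):R a7@(2,2):P a8@(3,2):R
t=5: a0@(3,1):P a1@(5,1):R a2@(3,1):P a3@(3,2):P a4@(4,0):R a5@(4,1):R a6@(5,4):R a7@(3,2):P a8@(4,2):R
t=6: a0@(4,1):P a1@(0,1):R a2@(4,1):P a3@(4,2):P a4@(5,0):R a5@(5,1):R a6@(0,4):R a7@(4,2):P a8@(5,2):R
t=7: a0@(5,1):P a1@(1,1):R a2@(5,1):P a3@(5,2):P a4@(0,0):R a5@(0,1):R a6@(1,4):R a7@(5,2):P a8@(0,2):R
t=8: a0@(0,1):P a1@(2,1):R a2@(0,1):P a3@(0,2):P a4@(1,0):R a5@(1,1):R a6@(2,4):R a7@(0,2):P a8@(1,2):R

no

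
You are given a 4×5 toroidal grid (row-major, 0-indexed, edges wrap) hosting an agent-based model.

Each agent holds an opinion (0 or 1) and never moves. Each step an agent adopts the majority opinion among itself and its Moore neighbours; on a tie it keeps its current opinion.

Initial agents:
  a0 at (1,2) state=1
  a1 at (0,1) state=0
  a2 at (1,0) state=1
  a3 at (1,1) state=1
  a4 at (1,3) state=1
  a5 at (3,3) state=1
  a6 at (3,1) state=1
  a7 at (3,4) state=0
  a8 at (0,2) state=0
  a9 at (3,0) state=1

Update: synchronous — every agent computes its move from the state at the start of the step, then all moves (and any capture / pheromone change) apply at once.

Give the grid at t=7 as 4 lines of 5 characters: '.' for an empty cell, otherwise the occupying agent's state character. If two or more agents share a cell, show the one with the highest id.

t=1: a0@(1,2):1 a1@(0,1):1 a2@(1,0):1 a3@(1,1):1 a4@(1,3):1 a5@(3,3):0 a6@(3,1):1 a7@(3,4):1 a8@(0,2):1 a9@(3,0):1
t=2: a0@(1,2):1 a1@(0,1):1 a2@(1,0):1 a3@(1,1):1 a4@(1,3):1 a5@(3,3):1 a6@(3,1):1 a7@(3,4):1 a8@(0,2):1 a9@(3,0):1
t=3: (unchanged — steady state)

.11..
1111.
.....
11.11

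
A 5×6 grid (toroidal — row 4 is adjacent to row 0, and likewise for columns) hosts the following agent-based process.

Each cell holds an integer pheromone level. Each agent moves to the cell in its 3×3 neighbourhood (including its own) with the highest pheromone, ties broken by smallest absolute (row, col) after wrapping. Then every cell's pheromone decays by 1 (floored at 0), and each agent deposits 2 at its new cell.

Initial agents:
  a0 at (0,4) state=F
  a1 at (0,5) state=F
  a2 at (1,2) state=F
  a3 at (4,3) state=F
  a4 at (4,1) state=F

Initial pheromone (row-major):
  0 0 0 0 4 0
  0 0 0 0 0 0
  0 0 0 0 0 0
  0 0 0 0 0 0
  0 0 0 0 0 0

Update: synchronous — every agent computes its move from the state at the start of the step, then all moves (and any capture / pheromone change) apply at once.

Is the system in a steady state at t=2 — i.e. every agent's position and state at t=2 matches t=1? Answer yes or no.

t=1: a0@(0,4) a1@(0,4) a2@(0,1) a3@(0,4) a4@(0,0) | pheromone: 2 2 0 0 9 0 / 0 0 0 0 0 0 / 0 0 0 0 0 0 / 0 0 0 0 0 0 / 0 0 0 0 0 0
t=2: a0@(0,4) a1@(0,4) a2@(0,0) a3@(0,4) a4@(0,0) | pheromone: 5 1 0 0 14 0 / 0 0 0 0 0 0 / 0 0 0 0 0 0 / 0 0 0 0 0 0 / 0 0 0 0 0 0

no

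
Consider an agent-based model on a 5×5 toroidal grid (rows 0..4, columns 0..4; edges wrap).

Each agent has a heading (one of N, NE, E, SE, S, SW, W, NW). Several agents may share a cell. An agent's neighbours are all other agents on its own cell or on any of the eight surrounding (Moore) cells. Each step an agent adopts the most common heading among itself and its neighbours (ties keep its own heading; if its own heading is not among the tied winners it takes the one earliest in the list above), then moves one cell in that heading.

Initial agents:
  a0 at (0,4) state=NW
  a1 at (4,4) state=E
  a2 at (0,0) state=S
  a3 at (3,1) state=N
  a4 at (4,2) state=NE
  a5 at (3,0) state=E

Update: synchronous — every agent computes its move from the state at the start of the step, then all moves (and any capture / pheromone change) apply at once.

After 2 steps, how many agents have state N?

1

t=1: a0@(4,3):NW a1@(4,0):E a2@(1,0):S a3@(2,1):N a4@(3,3):NE a5@(3,1):E
t=2: a0@(3,2):NW a1@(4,1):E a2@(2,0):S a3@(1,1):N a4@(2,4):NE a5@(3,2):E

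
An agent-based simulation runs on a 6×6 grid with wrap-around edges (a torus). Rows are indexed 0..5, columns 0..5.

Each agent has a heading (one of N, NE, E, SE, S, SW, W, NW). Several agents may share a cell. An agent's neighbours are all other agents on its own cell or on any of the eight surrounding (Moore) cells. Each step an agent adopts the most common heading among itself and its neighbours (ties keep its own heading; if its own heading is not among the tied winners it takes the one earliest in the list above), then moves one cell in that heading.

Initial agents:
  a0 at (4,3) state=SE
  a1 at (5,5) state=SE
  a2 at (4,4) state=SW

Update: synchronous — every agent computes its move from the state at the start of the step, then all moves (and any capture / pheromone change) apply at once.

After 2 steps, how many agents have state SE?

3

t=1: a0@(5,4):SE a1@(0,0):SE a2@(5,5):SE
t=2: a0@(0,5):SE a1@(1,1):SE a2@(0,0):SE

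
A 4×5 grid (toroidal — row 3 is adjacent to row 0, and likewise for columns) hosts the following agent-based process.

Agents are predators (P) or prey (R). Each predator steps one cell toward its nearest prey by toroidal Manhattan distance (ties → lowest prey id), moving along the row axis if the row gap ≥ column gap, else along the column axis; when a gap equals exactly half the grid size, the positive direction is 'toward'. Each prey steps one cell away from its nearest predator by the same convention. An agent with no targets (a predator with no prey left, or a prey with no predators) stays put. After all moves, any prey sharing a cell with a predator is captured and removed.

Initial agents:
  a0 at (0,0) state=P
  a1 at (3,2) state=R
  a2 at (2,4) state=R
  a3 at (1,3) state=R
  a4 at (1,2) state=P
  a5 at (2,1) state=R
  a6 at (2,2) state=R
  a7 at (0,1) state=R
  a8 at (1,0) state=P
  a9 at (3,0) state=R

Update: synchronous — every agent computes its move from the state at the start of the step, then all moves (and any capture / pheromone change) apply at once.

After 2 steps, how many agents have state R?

t=1: a0@(0,1):P a1@(2,2):R a2@(3,4):R a3@(1,4):R a4@(1,3):P a5@(3,1):R a6@(3,2):R a7@(0,2):R a8@(2,0):P
t=2: a0@(3,1):P a1@(3,2):R a2@(0,4):R a3@(1,0):R a4@(1,4):P a6@(2,2):R a7@(0,3):R a8@(2,1):P

5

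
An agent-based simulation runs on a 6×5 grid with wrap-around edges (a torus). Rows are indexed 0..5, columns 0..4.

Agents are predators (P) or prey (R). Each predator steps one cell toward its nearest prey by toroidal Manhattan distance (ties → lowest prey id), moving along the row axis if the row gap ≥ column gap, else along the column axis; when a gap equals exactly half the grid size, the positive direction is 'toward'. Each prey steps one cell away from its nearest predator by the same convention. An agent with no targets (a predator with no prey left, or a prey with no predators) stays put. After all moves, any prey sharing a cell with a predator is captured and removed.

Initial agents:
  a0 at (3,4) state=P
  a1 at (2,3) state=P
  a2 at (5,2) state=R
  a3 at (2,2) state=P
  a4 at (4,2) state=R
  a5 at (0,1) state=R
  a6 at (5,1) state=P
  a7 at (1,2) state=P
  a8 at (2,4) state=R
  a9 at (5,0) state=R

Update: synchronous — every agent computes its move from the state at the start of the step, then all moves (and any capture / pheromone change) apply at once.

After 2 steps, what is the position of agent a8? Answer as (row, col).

(0, 4)

t=1: a0@(2,4):P a1@(2,4):P a2@(5,3):R a3@(3,2):P a5@(1,1):R a6@(5,2):P a7@(0,2):P a8@(1,4):R a9@(5,4):R
t=2: a0@(1,4):P a1@(1,4):P a2@(5,4):R a3@(4,2):P a5@(2,1):R a6@(5,3):P a7@(5,2):P a8@(0,4):R a9@(5,0):R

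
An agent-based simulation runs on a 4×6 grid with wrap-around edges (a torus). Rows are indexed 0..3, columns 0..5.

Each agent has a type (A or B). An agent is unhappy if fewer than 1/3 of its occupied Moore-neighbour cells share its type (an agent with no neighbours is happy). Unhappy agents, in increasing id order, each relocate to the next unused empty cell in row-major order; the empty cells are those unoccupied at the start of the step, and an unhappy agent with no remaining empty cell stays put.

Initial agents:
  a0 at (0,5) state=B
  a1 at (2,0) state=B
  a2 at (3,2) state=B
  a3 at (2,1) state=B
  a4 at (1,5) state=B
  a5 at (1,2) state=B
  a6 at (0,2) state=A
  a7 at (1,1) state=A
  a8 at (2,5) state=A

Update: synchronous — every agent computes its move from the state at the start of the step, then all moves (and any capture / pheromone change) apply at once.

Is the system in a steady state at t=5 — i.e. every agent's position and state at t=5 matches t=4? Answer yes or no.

yes

t=1: a0@(0,5):B a1@(2,0):B a2@(3,2):B a3@(2,1):B a4@(1,5):B a5@(1,2):B a6@(0,2):A a7@(0,0):A a8@(0,1):A
t=2: (unchanged — steady state)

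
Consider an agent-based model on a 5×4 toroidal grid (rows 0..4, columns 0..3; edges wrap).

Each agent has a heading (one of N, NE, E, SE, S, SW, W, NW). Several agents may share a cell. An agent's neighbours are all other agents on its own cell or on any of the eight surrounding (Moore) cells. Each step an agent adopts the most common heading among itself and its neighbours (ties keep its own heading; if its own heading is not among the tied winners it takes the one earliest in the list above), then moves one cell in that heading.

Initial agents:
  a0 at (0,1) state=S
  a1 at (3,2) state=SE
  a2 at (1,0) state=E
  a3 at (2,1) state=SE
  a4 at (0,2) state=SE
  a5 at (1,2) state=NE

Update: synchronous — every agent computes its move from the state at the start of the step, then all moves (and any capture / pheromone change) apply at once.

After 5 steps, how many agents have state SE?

5

t=1: a0@(1,1):S a1@(4,3):SE a2@(1,1):E a3@(3,2):SE a4@(1,3):SE a5@(2,3):SE
t=2: a0@(2,1):S a1@(0,0):SE a2@(1,2):E a3@(4,3):SE a4@(2,0):SE a5@(3,0):SE
t=3: a0@(3,2):SE a1@(1,1):SE a2@(1,3):E a3@(0,0):SE a4@(3,1):SE a5@(4,1):SE
t=4: a0@(4,3):SE a1@(2,2):SE a2@(1,0):E a3@(1,1):SE a4@(4,2):SE a5@(0,2):SE
t=5: a0@(0,0):SE a1@(3,3):SE a2@(1,1):E a3@(2,2):SE a4@(0,3):SE a5@(1,3):SE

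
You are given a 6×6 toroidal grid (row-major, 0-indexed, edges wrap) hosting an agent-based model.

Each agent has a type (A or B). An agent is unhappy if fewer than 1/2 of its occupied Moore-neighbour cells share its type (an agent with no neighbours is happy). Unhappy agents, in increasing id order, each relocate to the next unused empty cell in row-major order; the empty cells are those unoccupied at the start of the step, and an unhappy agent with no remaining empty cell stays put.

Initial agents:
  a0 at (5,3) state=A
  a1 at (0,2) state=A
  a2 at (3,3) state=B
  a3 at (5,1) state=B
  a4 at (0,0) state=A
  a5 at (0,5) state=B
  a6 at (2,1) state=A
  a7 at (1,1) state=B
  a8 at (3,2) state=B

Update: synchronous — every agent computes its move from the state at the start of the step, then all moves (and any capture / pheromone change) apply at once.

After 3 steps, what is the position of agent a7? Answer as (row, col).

t=1: a0@(5,3):A a1@(0,1):A a2@(3,3):B a3@(0,3):B a4@(0,4):A a5@(1,0):B a6@(1,2):A a7@(1,3):B a8@(3,2):B
t=2: a0@(5,3):A a1@(0,1):A a2@(3,3):B a3@(0,0):B a4@(0,2):A a5@(0,5):B a6@(1,1):A a7@(1,4):B a8@(3,2):B
t=3: a0@(5,3):A a1@(0,1):A a2@(3,3):B a3@(0,3):B a4@(0,2):A a5@(0,5):B a6@(1,1):A a7@(1,4):B a8@(3,2):B

(1, 4)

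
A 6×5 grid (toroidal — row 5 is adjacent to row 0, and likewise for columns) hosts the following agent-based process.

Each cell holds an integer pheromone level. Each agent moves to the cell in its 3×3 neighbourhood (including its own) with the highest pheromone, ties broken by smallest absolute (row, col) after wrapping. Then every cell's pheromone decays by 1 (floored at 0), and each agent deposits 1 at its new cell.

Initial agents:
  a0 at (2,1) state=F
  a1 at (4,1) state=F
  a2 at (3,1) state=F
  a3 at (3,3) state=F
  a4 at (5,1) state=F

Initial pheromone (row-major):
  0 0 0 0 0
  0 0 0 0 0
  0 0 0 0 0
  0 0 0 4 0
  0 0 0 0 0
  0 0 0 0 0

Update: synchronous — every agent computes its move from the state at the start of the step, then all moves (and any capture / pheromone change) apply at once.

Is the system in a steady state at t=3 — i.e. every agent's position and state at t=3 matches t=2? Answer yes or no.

t=1: a0@(1,0) a1@(3,0) a2@(2,0) a3@(3,3) a4@(0,0) | pheromone: 1 0 0 0 0 / 1 0 0 0 0 / 1 0 0 0 0 / 1 0 0 4 0 / 0 0 0 0 0 / 0 0 0 0 0
t=2: a0@(0,0) a1@(2,0) a2@(1,0) a3@(3,3) a4@(0,0) | pheromone: 2 0 0 0 0 / 1 0 0 0 0 / 1 0 0 0 0 / 0 0 0 4 0 / 0 0 0 0 0 / 0 0 0 0 0
t=3: a0@(0,0) a1@(1,0) a2@(0,0) a3@(3,3) a4@(0,0) | pheromone: 4 0 0 0 0 / 1 0 0 0 0 / 0 0 0 0 0 / 0 0 0 4 0 / 0 0 0 0 0 / 0 0 0 0 0

no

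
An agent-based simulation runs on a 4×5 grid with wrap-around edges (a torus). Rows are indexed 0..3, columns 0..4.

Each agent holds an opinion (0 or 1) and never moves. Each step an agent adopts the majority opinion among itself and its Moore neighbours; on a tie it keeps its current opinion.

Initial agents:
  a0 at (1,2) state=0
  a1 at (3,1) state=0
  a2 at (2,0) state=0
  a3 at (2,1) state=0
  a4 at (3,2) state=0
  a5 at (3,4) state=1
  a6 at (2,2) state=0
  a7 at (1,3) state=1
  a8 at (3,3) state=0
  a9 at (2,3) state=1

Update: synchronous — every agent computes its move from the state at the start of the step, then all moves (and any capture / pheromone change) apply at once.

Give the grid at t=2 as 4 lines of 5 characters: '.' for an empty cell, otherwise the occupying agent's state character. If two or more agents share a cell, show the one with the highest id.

.....
..00.
0000.
.0000

t=1: a0@(1,2):0 a1@(3,1):0 a2@(2,0):0 a3@(2,1):0 a4@(3,2):0 a5@(3,4):1 a6@(2,2):0 a7@(1,3):1 a8@(3,3):0 a9@(2,3):0
t=2: a0@(1,2):0 a1@(3,1):0 a2@(2,0):0 a3@(2,1):0 a4@(3,2):0 a5@(3,4):0 a6@(2,2):0 a7@(1,3):0 a8@(3,3):0 a9@(2,3):0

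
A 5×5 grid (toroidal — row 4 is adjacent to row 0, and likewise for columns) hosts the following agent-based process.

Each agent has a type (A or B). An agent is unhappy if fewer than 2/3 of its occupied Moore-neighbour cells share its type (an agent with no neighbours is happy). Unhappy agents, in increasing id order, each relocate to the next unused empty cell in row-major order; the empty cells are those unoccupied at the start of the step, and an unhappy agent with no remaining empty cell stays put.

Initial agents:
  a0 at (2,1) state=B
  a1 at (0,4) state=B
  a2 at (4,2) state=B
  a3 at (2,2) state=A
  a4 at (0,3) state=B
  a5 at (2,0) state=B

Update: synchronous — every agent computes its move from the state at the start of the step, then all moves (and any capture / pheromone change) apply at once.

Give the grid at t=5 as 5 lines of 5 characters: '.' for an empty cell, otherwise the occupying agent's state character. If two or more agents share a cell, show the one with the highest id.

BA..B
BBB..
.....
.....
.....

t=1: a0@(0,0):B a1@(0,4):B a2@(4,2):B a3@(0,1):A a4@(0,3):B a5@(2,0):B
t=2: a0@(0,2):B a1@(0,4):B a2@(1,0):B a3@(1,1):A a4@(0,3):B a5@(2,0):B
t=3: a0@(0,0):B a1@(0,4):B a2@(1,0):B a3@(0,1):A a4@(0,3):B a5@(1,2):B
t=4: a0@(0,0):B a1@(0,4):B a2@(1,0):B a3@(0,2):A a4@(0,3):B a5@(1,1):B
t=5: a0@(0,0):B a1@(0,4):B a2@(1,0):B a3@(0,1):A a4@(1,2):B a5@(1,1):B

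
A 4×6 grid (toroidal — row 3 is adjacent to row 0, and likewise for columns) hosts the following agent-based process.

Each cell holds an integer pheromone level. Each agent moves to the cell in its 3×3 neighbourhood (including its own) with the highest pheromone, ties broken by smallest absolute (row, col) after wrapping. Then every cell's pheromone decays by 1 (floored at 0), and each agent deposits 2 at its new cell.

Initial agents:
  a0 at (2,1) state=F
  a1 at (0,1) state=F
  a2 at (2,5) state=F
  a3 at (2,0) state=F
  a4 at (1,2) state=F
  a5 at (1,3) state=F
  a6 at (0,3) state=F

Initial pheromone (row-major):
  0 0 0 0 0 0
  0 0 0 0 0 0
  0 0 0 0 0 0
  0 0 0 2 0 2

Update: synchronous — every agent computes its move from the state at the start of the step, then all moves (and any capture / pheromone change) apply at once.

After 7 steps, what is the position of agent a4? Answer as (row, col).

(3, 5)

t=1: a0@(1,0) a1@(0,0) a2@(3,5) a3@(3,5) a4@(0,1) a5@(0,2) a6@(3,3) | pheromone: 2 2 2 0 0 0 / 2 0 0 0 0 0 / 0 0 0 0 0 0 / 0 0 0 3 0 5
t=2: a0@(0,0) a1@(3,5) a2@(3,5) a3@(3,5) a4@(0,0) a5@(3,3) a6@(3,3) | pheromone: 5 1 1 0 0 0 / 1 0 0 0 0 0 / 0 0 0 0 0 0 / 0 0 0 6 0 10
t=3: a0@(3,5) a1@(3,5) a2@(3,5) a3@(3,5) a4@(3,5) a5@(3,3) a6@(3,3) | pheromone: 4 0 0 0 0 0 / 0 0 0 0 0 0 / 0 0 0 0 0 0 / 0 0 0 9 0 19
t=4: a0@(3,5) a1@(3,5) a2@(3,5) a3@(3,5) a4@(3,5) a5@(3,3) a6@(3,3) | pheromone: 3 0 0 0 0 0 / 0 0 0 0 0 0 / 0 0 0 0 0 0 / 0 0 0 12 0 28
t=5: a0@(3,5) a1@(3,5) a2@(3,5) a3@(3,5) a4@(3,5) a5@(3,3) a6@(3,3) | pheromone: 2 0 0 0 0 0 / 0 0 0 0 0 0 / 0 0 0 0 0 0 / 0 0 0 15 0 37
t=6: a0@(3,5) a1@(3,5) a2@(3,5) a3@(3,5) a4@(3,5) a5@(3,3) a6@(3,3) | pheromone: 1 0 0 0 0 0 / 0 0 0 0 0 0 / 0 0 0 0 0 0 / 0 0 0 18 0 46
t=7: a0@(3,5) a1@(3,5) a2@(3,5) a3@(3,5) a4@(3,5) a5@(3,3) a6@(3,3) | pheromone: 0 0 0 0 0 0 / 0 0 0 0 0 0 / 0 0 0 0 0 0 / 0 0 0 21 0 55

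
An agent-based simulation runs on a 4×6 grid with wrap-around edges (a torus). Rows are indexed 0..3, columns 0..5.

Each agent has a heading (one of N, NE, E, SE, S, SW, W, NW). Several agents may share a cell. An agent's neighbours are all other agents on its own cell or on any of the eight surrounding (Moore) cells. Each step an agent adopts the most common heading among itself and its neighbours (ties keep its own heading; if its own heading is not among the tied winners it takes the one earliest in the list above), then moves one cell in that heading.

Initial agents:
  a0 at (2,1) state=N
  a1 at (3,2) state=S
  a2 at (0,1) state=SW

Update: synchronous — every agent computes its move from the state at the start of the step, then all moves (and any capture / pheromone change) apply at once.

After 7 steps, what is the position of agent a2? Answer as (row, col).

t=1: a0@(1,1):N a1@(0,2):S a2@(1,0):SW
t=2: a0@(0,1):N a1@(1,2):S a2@(2,5):SW
t=3: a0@(3,1):N a1@(2,2):S a2@(3,4):SW
t=4: a0@(2,1):N a1@(3,2):S a2@(0,3):SW
t=5: a0@(1,1):N a1@(0,2):S a2@(1,2):SW
t=6: a0@(0,1):N a1@(1,2):S a2@(2,1):SW
t=7: a0@(3,1):N a1@(2,2):S a2@(3,0):SW

(3, 0)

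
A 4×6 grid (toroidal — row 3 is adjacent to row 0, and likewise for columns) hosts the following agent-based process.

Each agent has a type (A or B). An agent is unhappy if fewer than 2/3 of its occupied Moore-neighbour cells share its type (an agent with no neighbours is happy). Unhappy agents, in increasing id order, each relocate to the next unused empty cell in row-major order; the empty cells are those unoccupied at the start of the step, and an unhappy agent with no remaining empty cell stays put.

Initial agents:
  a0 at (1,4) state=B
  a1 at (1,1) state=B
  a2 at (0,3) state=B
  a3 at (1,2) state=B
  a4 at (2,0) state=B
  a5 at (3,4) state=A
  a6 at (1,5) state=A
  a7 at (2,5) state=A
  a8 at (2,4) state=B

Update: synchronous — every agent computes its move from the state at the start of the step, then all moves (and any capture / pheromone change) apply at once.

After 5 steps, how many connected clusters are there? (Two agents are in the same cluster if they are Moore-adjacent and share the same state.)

2

t=1: a0@(0,0):B a1@(1,1):B a2@(0,3):B a3@(1,2):B a4@(0,1):B a5@(0,2):A a6@(0,4):A a7@(0,5):A a8@(1,0):B
t=2: a0@(0,0):B a1@(1,1):B a2@(1,3):B a3@(1,2):B a4@(0,1):B a5@(1,4):A a6@(1,5):A a7@(2,0):A a8@(1,0):B
t=3: a0@(0,0):B a1@(1,1):B a2@(0,2):B a3@(1,2):B a4@(0,1):B a5@(0,3):A a6@(0,4):A a7@(0,5):A a8@(2,1):B
t=4: a0@(0,0):B a1@(1,1):B a2@(0,2):B a3@(1,2):B a4@(0,1):B a5@(1,0):A a6@(0,4):A a7@(1,3):A a8@(2,1):B
t=5: a0@(0,0):B a1@(1,1):B a2@(0,2):B a3@(1,2):B a4@(0,1):B a5@(0,3):A a6@(0,4):A a7@(0,5):A a8@(2,1):B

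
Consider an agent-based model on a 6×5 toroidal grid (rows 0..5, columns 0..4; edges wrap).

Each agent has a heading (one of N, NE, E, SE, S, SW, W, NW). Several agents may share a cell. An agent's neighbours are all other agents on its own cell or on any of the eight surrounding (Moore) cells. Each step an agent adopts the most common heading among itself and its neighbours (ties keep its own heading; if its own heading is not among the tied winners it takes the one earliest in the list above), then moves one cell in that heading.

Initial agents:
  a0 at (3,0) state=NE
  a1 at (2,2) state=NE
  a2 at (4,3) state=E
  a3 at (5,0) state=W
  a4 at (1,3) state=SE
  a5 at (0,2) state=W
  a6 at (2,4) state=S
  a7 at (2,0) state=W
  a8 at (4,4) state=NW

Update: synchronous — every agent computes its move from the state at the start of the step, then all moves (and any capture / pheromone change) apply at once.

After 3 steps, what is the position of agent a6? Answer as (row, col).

(5, 4)

t=1: a0@(2,1):NE a1@(1,3):NE a2@(4,4):E a3@(5,4):W a4@(2,4):SE a5@(0,1):W a6@(3,4):S a7@(2,4):W a8@(3,3):NW
t=2: a0@(1,2):NE a1@(0,4):NE a2@(4,0):E a3@(5,3):W a4@(3,0):SE a5@(0,0):W a6@(4,4):S a7@(2,3):W a8@(2,2):NW
t=3: a0@(0,3):NE a1@(0,3):W a2@(4,1):E a3@(5,2):W a4@(4,1):SE a5@(0,4):W a6@(5,4):S a7@(2,2):W a8@(1,1):NW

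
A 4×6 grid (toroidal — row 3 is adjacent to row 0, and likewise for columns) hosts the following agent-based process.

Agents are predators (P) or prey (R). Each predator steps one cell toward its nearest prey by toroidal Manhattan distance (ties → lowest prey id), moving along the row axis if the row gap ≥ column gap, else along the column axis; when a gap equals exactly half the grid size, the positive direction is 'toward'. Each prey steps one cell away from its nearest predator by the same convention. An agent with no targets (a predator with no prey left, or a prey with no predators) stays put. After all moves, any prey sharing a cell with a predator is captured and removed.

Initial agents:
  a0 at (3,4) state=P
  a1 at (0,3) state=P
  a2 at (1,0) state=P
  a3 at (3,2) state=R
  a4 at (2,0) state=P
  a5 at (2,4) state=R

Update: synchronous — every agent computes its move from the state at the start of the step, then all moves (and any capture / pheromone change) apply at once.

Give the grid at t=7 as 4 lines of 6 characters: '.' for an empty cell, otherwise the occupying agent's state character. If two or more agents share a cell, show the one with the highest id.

P...PP
......
......
....RR

t=1: a0@(2,4):P a1@(3,3):P a2@(1,5):P a3@(3,1):R a4@(2,5):P a5@(1,4):R
t=2: a0@(1,4):P a1@(3,2):P a2@(1,4):P a3@(3,0):R a4@(1,5):P a5@(0,4):R
t=3: a0@(0,4):P a1@(3,1):P a2@(0,4):P a3@(3,5):R a4@(0,5):P a5@(3,4):R
t=4: a0@(3,4):P a1@(3,0):P a2@(3,4):P a3@(2,5):R a4@(3,5):P a5@(2,4):R
t=5: a0@(2,4):P a1@(2,0):P a2@(2,4):P a3@(1,5):R a4@(2,5):P a5@(1,4):R
t=6: a0@(1,4):P a1@(1,0):P a2@(1,4):P a3@(0,5):R a4@(1,5):P a5@(0,4):R
t=7: a0@(0,4):P a1@(0,0):P a2@(0,4):P a3@(3,5):R a4@(0,5):P a5@(3,4):R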